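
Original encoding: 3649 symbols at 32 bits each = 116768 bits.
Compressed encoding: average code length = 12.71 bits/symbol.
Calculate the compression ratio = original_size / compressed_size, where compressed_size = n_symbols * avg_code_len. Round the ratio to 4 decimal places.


original_size = n_symbols * orig_bits = 3649 * 32 = 116768 bits
compressed_size = n_symbols * avg_code_len = 3649 * 12.71 = 46378.79 bits
ratio = original_size / compressed_size = 116768 / 46378.79 = 2.5177

Compression ratio = 2.5177


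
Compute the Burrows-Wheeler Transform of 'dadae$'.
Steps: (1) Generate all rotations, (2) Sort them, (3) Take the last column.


Rotations (sorted):
  0: $dadae -> last char: e
  1: adae$d -> last char: d
  2: ae$dad -> last char: d
  3: dadae$ -> last char: $
  4: dae$da -> last char: a
  5: e$dada -> last char: a


BWT = edd$aa


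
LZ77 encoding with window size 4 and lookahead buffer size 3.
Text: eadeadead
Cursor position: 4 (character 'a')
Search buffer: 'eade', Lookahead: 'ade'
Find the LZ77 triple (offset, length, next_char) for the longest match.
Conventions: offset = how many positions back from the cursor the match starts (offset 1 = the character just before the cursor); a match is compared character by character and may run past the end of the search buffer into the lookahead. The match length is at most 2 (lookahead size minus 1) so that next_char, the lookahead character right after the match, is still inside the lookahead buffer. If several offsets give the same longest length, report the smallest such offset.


Try each offset into the search buffer:
  offset=1 (pos 3, char 'e'): match length 0
  offset=2 (pos 2, char 'd'): match length 0
  offset=3 (pos 1, char 'a'): match length 2
  offset=4 (pos 0, char 'e'): match length 0
Longest match has length 2 at offset 3.
next_char = character at position 4 + 2 = 6 -> 'e'

Best match: offset=3, length=2 (matching 'ad' starting at position 1)
LZ77 triple: (3, 2, 'e')


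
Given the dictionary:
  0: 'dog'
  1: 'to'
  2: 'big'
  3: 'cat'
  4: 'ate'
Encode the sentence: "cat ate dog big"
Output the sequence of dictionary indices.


Look up each word in the dictionary:
  'cat' -> 3
  'ate' -> 4
  'dog' -> 0
  'big' -> 2

Encoded: [3, 4, 0, 2]


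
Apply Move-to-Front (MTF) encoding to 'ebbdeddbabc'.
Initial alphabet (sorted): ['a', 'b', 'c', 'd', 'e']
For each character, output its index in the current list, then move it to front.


MTF encoding:
'e': index 4 in ['a', 'b', 'c', 'd', 'e'] -> ['e', 'a', 'b', 'c', 'd']
'b': index 2 in ['e', 'a', 'b', 'c', 'd'] -> ['b', 'e', 'a', 'c', 'd']
'b': index 0 in ['b', 'e', 'a', 'c', 'd'] -> ['b', 'e', 'a', 'c', 'd']
'd': index 4 in ['b', 'e', 'a', 'c', 'd'] -> ['d', 'b', 'e', 'a', 'c']
'e': index 2 in ['d', 'b', 'e', 'a', 'c'] -> ['e', 'd', 'b', 'a', 'c']
'd': index 1 in ['e', 'd', 'b', 'a', 'c'] -> ['d', 'e', 'b', 'a', 'c']
'd': index 0 in ['d', 'e', 'b', 'a', 'c'] -> ['d', 'e', 'b', 'a', 'c']
'b': index 2 in ['d', 'e', 'b', 'a', 'c'] -> ['b', 'd', 'e', 'a', 'c']
'a': index 3 in ['b', 'd', 'e', 'a', 'c'] -> ['a', 'b', 'd', 'e', 'c']
'b': index 1 in ['a', 'b', 'd', 'e', 'c'] -> ['b', 'a', 'd', 'e', 'c']
'c': index 4 in ['b', 'a', 'd', 'e', 'c'] -> ['c', 'b', 'a', 'd', 'e']


Output: [4, 2, 0, 4, 2, 1, 0, 2, 3, 1, 4]


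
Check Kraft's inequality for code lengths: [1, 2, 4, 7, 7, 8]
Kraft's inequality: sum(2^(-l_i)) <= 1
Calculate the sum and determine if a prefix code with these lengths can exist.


Sum = 2^(-1) + 2^(-2) + 2^(-4) + 2^(-7) + 2^(-7) + 2^(-8)
    = 0.5 + 0.25 + 0.0625 + 0.0078125 + 0.0078125 + 0.00390625
    = 213/256 = 0.83203125
Since 0.83203125 <= 1, Kraft's inequality IS satisfied.
A prefix code with these lengths CAN exist.

Kraft sum = 0.83203125. Satisfied.


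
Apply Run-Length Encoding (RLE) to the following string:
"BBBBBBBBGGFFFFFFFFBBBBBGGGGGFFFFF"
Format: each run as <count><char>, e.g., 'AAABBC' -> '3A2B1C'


Scanning runs left to right:
  i=0: run of 'B' x 8 -> '8B'
  i=8: run of 'G' x 2 -> '2G'
  i=10: run of 'F' x 8 -> '8F'
  i=18: run of 'B' x 5 -> '5B'
  i=23: run of 'G' x 5 -> '5G'
  i=28: run of 'F' x 5 -> '5F'

RLE = 8B2G8F5B5G5F


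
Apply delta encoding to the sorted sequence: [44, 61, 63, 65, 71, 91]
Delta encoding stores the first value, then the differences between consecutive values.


First value: 44
Deltas:
  61 - 44 = 17
  63 - 61 = 2
  65 - 63 = 2
  71 - 65 = 6
  91 - 71 = 20


Delta encoded: [44, 17, 2, 2, 6, 20]


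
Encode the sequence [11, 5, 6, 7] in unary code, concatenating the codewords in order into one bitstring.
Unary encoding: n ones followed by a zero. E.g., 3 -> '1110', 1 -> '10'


Encode each number as n ones followed by a terminating 0:
  11 -> 111111111110 (12 bits)
  5 -> 111110 (6 bits)
  6 -> 1111110 (7 bits)
  7 -> 11111110 (8 bits)
Total length = 12 + 6 + 7 + 8 = 33 bits.

Unary([11, 5, 6, 7]) = 111111111110111110111111011111110 (33 bits)


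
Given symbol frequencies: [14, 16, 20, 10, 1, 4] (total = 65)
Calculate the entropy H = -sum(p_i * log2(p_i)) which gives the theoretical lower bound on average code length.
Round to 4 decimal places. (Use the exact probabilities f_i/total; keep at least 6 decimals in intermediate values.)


Per-symbol terms -p_i * log2(p_i) with p_i = f_i/65:
  p = 14/65 = 0.215385: log2(p) = -2.215013, -p*log2(p) = 0.477080
  p = 16/65 = 0.246154: log2(p) = -2.022368, -p*log2(p) = 0.497814
  p = 20/65 = 0.307692: log2(p) = -1.700440, -p*log2(p) = 0.523212
  p = 10/65 = 0.153846: log2(p) = -2.700440, -p*log2(p) = 0.415452
  p = 1/65 = 0.015385: log2(p) = -6.022368, -p*log2(p) = 0.092652
  p = 4/65 = 0.061538: log2(p) = -4.022368, -p*log2(p) = 0.247530
H = 0.477080 + 0.497814 + 0.523212 + 0.415452 + 0.092652 + 0.247530 = 2.253740

H = 2.2537 bits/symbol


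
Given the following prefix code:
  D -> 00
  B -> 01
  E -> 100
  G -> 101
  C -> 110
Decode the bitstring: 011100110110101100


Decoding step by step:
Bits 01 -> B
Bits 110 -> C
Bits 01 -> B
Bits 101 -> G
Bits 101 -> G
Bits 01 -> B
Bits 100 -> E


Decoded message: BCBGGBE


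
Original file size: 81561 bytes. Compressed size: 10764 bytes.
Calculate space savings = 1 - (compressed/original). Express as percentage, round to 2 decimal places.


ratio = compressed/original = 10764/81561 = 0.131975
savings = 1 - ratio = 1 - 0.131975 = 0.868025
as a percentage: 0.868025 * 100 = 86.8%

Space savings = 1 - 10764/81561 = 86.8%


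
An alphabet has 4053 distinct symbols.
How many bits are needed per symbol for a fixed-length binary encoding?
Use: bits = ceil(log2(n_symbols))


log2(4053) = 11.9848
Bracket: 2^11 = 2048 < 4053 <= 2^12 = 4096
So ceil(log2(4053)) = 12

bits = ceil(log2(4053)) = ceil(11.9848) = 12 bits


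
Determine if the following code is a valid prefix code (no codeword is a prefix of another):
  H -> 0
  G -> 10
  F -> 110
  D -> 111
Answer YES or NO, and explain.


Checking each pair (does one codeword prefix another?):
  H='0' vs G='10': no prefix
  H='0' vs F='110': no prefix
  H='0' vs D='111': no prefix
  G='10' vs H='0': no prefix
  G='10' vs F='110': no prefix
  G='10' vs D='111': no prefix
  F='110' vs H='0': no prefix
  F='110' vs G='10': no prefix
  F='110' vs D='111': no prefix
  D='111' vs H='0': no prefix
  D='111' vs G='10': no prefix
  D='111' vs F='110': no prefix
No violation found over all pairs.

YES -- this is a valid prefix code. No codeword is a prefix of any other codeword.


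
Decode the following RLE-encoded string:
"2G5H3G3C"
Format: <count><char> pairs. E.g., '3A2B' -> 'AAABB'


Expanding each <count><char> pair:
  2G -> 'GG'
  5H -> 'HHHHH'
  3G -> 'GGG'
  3C -> 'CCC'

Decoded = GGHHHHHGGGCCC


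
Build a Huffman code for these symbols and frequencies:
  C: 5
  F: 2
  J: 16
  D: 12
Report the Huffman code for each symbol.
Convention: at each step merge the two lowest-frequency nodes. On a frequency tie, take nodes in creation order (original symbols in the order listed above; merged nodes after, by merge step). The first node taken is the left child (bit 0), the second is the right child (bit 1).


Huffman tree construction:
Step 1: Merge F(2) + C(5) = 7
Step 2: Merge (F+C)(7) + D(12) = 19
Step 3: Merge J(16) + ((F+C)+D)(19) = 35
Read each symbol's code off the tree from the root (left child = 0, right child = 1).

Codes:
  C: 101 (length 3)
  F: 100 (length 3)
  J: 0 (length 1)
  D: 11 (length 2)
Average code length: 61/35 = 1.7429 bits/symbol


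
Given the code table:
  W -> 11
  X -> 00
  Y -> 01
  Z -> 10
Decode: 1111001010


Decoding:
11 -> W
11 -> W
00 -> X
10 -> Z
10 -> Z


Result: WWXZZ


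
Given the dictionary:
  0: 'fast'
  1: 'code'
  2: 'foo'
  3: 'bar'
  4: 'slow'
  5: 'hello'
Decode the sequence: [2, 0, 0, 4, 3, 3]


Look up each index in the dictionary:
  2 -> 'foo'
  0 -> 'fast'
  0 -> 'fast'
  4 -> 'slow'
  3 -> 'bar'
  3 -> 'bar'

Decoded: "foo fast fast slow bar bar"


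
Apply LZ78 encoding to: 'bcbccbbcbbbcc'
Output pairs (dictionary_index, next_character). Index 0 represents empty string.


LZ78 encoding steps:
Dictionary: {0: ''}
Step 1: w='' (idx 0), next='b' -> output (0, 'b'), add 'b' as idx 1
Step 2: w='' (idx 0), next='c' -> output (0, 'c'), add 'c' as idx 2
Step 3: w='b' (idx 1), next='c' -> output (1, 'c'), add 'bc' as idx 3
Step 4: w='c' (idx 2), next='b' -> output (2, 'b'), add 'cb' as idx 4
Step 5: w='bc' (idx 3), next='b' -> output (3, 'b'), add 'bcb' as idx 5
Step 6: w='b' (idx 1), next='b' -> output (1, 'b'), add 'bb' as idx 6
Step 7: w='c' (idx 2), next='c' -> output (2, 'c'), add 'cc' as idx 7


Encoded: [(0, 'b'), (0, 'c'), (1, 'c'), (2, 'b'), (3, 'b'), (1, 'b'), (2, 'c')]


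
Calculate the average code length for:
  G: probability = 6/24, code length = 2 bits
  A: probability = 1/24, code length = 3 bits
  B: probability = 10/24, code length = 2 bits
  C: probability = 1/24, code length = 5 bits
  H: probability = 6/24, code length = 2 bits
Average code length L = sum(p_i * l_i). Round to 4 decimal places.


Weighted contributions p_i * l_i:
  G: (6/24) * 2 = 12/24
  A: (1/24) * 3 = 3/24
  B: (10/24) * 2 = 20/24
  C: (1/24) * 5 = 5/24
  H: (6/24) * 2 = 12/24
Sum = (12 + 3 + 20 + 5 + 12)/24 = 52/24

L = 52/24 = 2.1667 bits/symbol


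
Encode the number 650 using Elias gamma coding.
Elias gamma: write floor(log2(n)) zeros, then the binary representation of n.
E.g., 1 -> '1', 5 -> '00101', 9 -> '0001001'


num_bits = floor(log2(650)) + 1 = 10
leading_zeros = num_bits - 1 = 9
binary(650) = 1010001010

Elias gamma(650) = '000000000' + '1010001010' = 0000000001010001010 (19 bits)


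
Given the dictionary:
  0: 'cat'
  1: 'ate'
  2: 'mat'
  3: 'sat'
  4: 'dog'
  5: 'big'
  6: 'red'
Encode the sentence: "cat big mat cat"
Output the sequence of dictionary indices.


Look up each word in the dictionary:
  'cat' -> 0
  'big' -> 5
  'mat' -> 2
  'cat' -> 0

Encoded: [0, 5, 2, 0]


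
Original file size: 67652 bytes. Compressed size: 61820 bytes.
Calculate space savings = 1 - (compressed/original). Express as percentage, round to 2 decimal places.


ratio = compressed/original = 61820/67652 = 0.913794
savings = 1 - ratio = 1 - 0.913794 = 0.086206
as a percentage: 0.086206 * 100 = 8.62%

Space savings = 1 - 61820/67652 = 8.62%


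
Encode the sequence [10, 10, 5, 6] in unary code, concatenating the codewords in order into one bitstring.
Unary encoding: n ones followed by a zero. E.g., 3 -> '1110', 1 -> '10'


Encode each number as n ones followed by a terminating 0:
  10 -> 11111111110 (11 bits)
  10 -> 11111111110 (11 bits)
  5 -> 111110 (6 bits)
  6 -> 1111110 (7 bits)
Total length = 11 + 11 + 6 + 7 = 35 bits.

Unary([10, 10, 5, 6]) = 11111111110111111111101111101111110 (35 bits)


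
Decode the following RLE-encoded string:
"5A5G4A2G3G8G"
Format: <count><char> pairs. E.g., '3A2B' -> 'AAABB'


Expanding each <count><char> pair:
  5A -> 'AAAAA'
  5G -> 'GGGGG'
  4A -> 'AAAA'
  2G -> 'GG'
  3G -> 'GGG'
  8G -> 'GGGGGGGG'

Decoded = AAAAAGGGGGAAAAGGGGGGGGGGGGG


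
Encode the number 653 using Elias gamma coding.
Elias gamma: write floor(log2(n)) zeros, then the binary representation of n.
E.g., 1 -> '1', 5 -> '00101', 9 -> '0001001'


num_bits = floor(log2(653)) + 1 = 10
leading_zeros = num_bits - 1 = 9
binary(653) = 1010001101

Elias gamma(653) = '000000000' + '1010001101' = 0000000001010001101 (19 bits)


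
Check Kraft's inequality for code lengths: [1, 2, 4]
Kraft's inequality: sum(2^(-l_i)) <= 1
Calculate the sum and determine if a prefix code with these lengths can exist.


Sum = 2^(-1) + 2^(-2) + 2^(-4)
    = 0.5 + 0.25 + 0.0625
    = 13/16 = 0.8125
Since 0.8125 <= 1, Kraft's inequality IS satisfied.
A prefix code with these lengths CAN exist.

Kraft sum = 0.8125. Satisfied.


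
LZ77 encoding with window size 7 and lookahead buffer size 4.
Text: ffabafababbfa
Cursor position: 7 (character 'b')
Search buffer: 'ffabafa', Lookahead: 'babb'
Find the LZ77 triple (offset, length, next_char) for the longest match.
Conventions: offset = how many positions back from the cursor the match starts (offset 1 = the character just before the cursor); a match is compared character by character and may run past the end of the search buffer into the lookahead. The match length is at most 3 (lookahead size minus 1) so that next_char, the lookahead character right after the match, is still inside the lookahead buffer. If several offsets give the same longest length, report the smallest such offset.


Try each offset into the search buffer:
  offset=1 (pos 6, char 'a'): match length 0
  offset=2 (pos 5, char 'f'): match length 0
  offset=3 (pos 4, char 'a'): match length 0
  offset=4 (pos 3, char 'b'): match length 2
  offset=5 (pos 2, char 'a'): match length 0
  offset=6 (pos 1, char 'f'): match length 0
  offset=7 (pos 0, char 'f'): match length 0
Longest match has length 2 at offset 4.
next_char = character at position 7 + 2 = 9 -> 'b'

Best match: offset=4, length=2 (matching 'ba' starting at position 3)
LZ77 triple: (4, 2, 'b')


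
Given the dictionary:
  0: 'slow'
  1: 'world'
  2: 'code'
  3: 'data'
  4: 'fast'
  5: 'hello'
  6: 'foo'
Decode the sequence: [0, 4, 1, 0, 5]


Look up each index in the dictionary:
  0 -> 'slow'
  4 -> 'fast'
  1 -> 'world'
  0 -> 'slow'
  5 -> 'hello'

Decoded: "slow fast world slow hello"


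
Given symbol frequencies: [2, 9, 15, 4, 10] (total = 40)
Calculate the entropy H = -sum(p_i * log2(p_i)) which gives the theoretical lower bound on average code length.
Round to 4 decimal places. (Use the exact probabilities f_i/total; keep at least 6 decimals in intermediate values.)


Per-symbol terms -p_i * log2(p_i) with p_i = f_i/40:
  p = 2/40 = 0.050000: log2(p) = -4.321928, -p*log2(p) = 0.216096
  p = 9/40 = 0.225000: log2(p) = -2.152003, -p*log2(p) = 0.484201
  p = 15/40 = 0.375000: log2(p) = -1.415037, -p*log2(p) = 0.530639
  p = 4/40 = 0.100000: log2(p) = -3.321928, -p*log2(p) = 0.332193
  p = 10/40 = 0.250000: log2(p) = -2.000000, -p*log2(p) = 0.500000
H = 0.216096 + 0.484201 + 0.530639 + 0.332193 + 0.500000 = 2.063129

H = 2.0631 bits/symbol


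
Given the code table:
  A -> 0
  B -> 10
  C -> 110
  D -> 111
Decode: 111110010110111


Decoding:
111 -> D
110 -> C
0 -> A
10 -> B
110 -> C
111 -> D


Result: DCABCD


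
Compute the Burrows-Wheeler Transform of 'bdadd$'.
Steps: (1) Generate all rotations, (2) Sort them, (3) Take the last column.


Rotations (sorted):
  0: $bdadd -> last char: d
  1: add$bd -> last char: d
  2: bdadd$ -> last char: $
  3: d$bdad -> last char: d
  4: dadd$b -> last char: b
  5: dd$bda -> last char: a


BWT = dd$dba


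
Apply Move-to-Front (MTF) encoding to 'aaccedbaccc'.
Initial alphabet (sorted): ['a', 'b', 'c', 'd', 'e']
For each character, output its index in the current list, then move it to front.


MTF encoding:
'a': index 0 in ['a', 'b', 'c', 'd', 'e'] -> ['a', 'b', 'c', 'd', 'e']
'a': index 0 in ['a', 'b', 'c', 'd', 'e'] -> ['a', 'b', 'c', 'd', 'e']
'c': index 2 in ['a', 'b', 'c', 'd', 'e'] -> ['c', 'a', 'b', 'd', 'e']
'c': index 0 in ['c', 'a', 'b', 'd', 'e'] -> ['c', 'a', 'b', 'd', 'e']
'e': index 4 in ['c', 'a', 'b', 'd', 'e'] -> ['e', 'c', 'a', 'b', 'd']
'd': index 4 in ['e', 'c', 'a', 'b', 'd'] -> ['d', 'e', 'c', 'a', 'b']
'b': index 4 in ['d', 'e', 'c', 'a', 'b'] -> ['b', 'd', 'e', 'c', 'a']
'a': index 4 in ['b', 'd', 'e', 'c', 'a'] -> ['a', 'b', 'd', 'e', 'c']
'c': index 4 in ['a', 'b', 'd', 'e', 'c'] -> ['c', 'a', 'b', 'd', 'e']
'c': index 0 in ['c', 'a', 'b', 'd', 'e'] -> ['c', 'a', 'b', 'd', 'e']
'c': index 0 in ['c', 'a', 'b', 'd', 'e'] -> ['c', 'a', 'b', 'd', 'e']


Output: [0, 0, 2, 0, 4, 4, 4, 4, 4, 0, 0]


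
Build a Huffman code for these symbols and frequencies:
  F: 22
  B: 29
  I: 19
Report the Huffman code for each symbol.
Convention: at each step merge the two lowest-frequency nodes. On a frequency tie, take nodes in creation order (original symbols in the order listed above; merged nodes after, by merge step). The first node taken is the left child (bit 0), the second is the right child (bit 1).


Huffman tree construction:
Step 1: Merge I(19) + F(22) = 41
Step 2: Merge B(29) + (I+F)(41) = 70
Read each symbol's code off the tree from the root (left child = 0, right child = 1).

Codes:
  F: 11 (length 2)
  B: 0 (length 1)
  I: 10 (length 2)
Average code length: 111/70 = 1.5857 bits/symbol


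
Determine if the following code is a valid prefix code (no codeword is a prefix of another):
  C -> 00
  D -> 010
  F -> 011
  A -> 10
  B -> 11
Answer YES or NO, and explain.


Checking each pair (does one codeword prefix another?):
  C='00' vs D='010': no prefix
  C='00' vs F='011': no prefix
  C='00' vs A='10': no prefix
  C='00' vs B='11': no prefix
  D='010' vs C='00': no prefix
  D='010' vs F='011': no prefix
  D='010' vs A='10': no prefix
  D='010' vs B='11': no prefix
  F='011' vs C='00': no prefix
  F='011' vs D='010': no prefix
  F='011' vs A='10': no prefix
  F='011' vs B='11': no prefix
  A='10' vs C='00': no prefix
  A='10' vs D='010': no prefix
  A='10' vs F='011': no prefix
  A='10' vs B='11': no prefix
  B='11' vs C='00': no prefix
  B='11' vs D='010': no prefix
  B='11' vs F='011': no prefix
  B='11' vs A='10': no prefix
No violation found over all pairs.

YES -- this is a valid prefix code. No codeword is a prefix of any other codeword.


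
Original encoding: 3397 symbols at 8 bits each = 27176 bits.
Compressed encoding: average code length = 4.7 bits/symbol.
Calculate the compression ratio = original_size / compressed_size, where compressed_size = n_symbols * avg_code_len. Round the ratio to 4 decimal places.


original_size = n_symbols * orig_bits = 3397 * 8 = 27176 bits
compressed_size = n_symbols * avg_code_len = 3397 * 4.7 = 15965.9 bits
ratio = original_size / compressed_size = 27176 / 15965.9 = 1.7021

Compression ratio = 1.7021


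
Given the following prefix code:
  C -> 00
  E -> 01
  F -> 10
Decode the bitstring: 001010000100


Decoding step by step:
Bits 00 -> C
Bits 10 -> F
Bits 10 -> F
Bits 00 -> C
Bits 01 -> E
Bits 00 -> C


Decoded message: CFFCEC


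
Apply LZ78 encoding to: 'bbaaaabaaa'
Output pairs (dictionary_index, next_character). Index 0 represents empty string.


LZ78 encoding steps:
Dictionary: {0: ''}
Step 1: w='' (idx 0), next='b' -> output (0, 'b'), add 'b' as idx 1
Step 2: w='b' (idx 1), next='a' -> output (1, 'a'), add 'ba' as idx 2
Step 3: w='' (idx 0), next='a' -> output (0, 'a'), add 'a' as idx 3
Step 4: w='a' (idx 3), next='a' -> output (3, 'a'), add 'aa' as idx 4
Step 5: w='ba' (idx 2), next='a' -> output (2, 'a'), add 'baa' as idx 5
Step 6: w='a' (idx 3), end of input -> output (3, '')


Encoded: [(0, 'b'), (1, 'a'), (0, 'a'), (3, 'a'), (2, 'a'), (3, '')]


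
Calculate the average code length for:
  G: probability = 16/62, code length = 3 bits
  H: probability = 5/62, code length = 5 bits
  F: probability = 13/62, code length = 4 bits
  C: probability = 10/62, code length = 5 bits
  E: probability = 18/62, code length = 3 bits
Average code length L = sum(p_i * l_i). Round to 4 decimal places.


Weighted contributions p_i * l_i:
  G: (16/62) * 3 = 48/62
  H: (5/62) * 5 = 25/62
  F: (13/62) * 4 = 52/62
  C: (10/62) * 5 = 50/62
  E: (18/62) * 3 = 54/62
Sum = (48 + 25 + 52 + 50 + 54)/62 = 229/62

L = 229/62 = 3.6935 bits/symbol


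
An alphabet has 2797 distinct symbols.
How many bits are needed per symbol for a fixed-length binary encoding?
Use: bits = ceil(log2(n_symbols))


log2(2797) = 11.4497
Bracket: 2^11 = 2048 < 2797 <= 2^12 = 4096
So ceil(log2(2797)) = 12

bits = ceil(log2(2797)) = ceil(11.4497) = 12 bits


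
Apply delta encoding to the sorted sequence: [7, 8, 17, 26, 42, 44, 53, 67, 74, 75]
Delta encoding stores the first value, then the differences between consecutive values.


First value: 7
Deltas:
  8 - 7 = 1
  17 - 8 = 9
  26 - 17 = 9
  42 - 26 = 16
  44 - 42 = 2
  53 - 44 = 9
  67 - 53 = 14
  74 - 67 = 7
  75 - 74 = 1


Delta encoded: [7, 1, 9, 9, 16, 2, 9, 14, 7, 1]


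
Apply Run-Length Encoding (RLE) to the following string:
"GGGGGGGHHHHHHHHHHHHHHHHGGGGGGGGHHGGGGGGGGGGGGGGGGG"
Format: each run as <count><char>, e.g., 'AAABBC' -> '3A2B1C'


Scanning runs left to right:
  i=0: run of 'G' x 7 -> '7G'
  i=7: run of 'H' x 16 -> '16H'
  i=23: run of 'G' x 8 -> '8G'
  i=31: run of 'H' x 2 -> '2H'
  i=33: run of 'G' x 17 -> '17G'

RLE = 7G16H8G2H17G


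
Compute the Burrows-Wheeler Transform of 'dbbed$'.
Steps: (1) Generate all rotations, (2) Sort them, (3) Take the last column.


Rotations (sorted):
  0: $dbbed -> last char: d
  1: bbed$d -> last char: d
  2: bed$db -> last char: b
  3: d$dbbe -> last char: e
  4: dbbed$ -> last char: $
  5: ed$dbb -> last char: b


BWT = ddbe$b


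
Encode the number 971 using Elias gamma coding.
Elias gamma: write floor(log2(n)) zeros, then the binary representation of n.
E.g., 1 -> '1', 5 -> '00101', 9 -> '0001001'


num_bits = floor(log2(971)) + 1 = 10
leading_zeros = num_bits - 1 = 9
binary(971) = 1111001011

Elias gamma(971) = '000000000' + '1111001011' = 0000000001111001011 (19 bits)


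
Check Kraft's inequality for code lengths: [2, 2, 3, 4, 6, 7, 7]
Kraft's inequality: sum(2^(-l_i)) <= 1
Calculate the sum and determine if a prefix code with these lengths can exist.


Sum = 2^(-2) + 2^(-2) + 2^(-3) + 2^(-4) + 2^(-6) + 2^(-7) + 2^(-7)
    = 0.25 + 0.25 + 0.125 + 0.0625 + 0.015625 + 0.0078125 + 0.0078125
    = 92/128 = 0.71875
Since 0.71875 <= 1, Kraft's inequality IS satisfied.
A prefix code with these lengths CAN exist.

Kraft sum = 0.71875. Satisfied.


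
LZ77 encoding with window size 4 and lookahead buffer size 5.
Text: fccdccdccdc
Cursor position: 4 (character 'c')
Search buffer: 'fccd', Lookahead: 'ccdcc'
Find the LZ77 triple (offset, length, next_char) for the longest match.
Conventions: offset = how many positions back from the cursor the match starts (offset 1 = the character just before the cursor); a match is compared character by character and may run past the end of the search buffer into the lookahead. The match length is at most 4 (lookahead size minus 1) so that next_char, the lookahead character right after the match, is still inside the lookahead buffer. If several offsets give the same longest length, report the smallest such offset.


Try each offset into the search buffer:
  offset=1 (pos 3, char 'd'): match length 0
  offset=2 (pos 2, char 'c'): match length 1
  offset=3 (pos 1, char 'c'): match length 4
  offset=4 (pos 0, char 'f'): match length 0
Longest match has length 4 at offset 3.
next_char = character at position 4 + 4 = 8 -> 'c'

Best match: offset=3, length=4 (matching 'ccdc' starting at position 1)
LZ77 triple: (3, 4, 'c')


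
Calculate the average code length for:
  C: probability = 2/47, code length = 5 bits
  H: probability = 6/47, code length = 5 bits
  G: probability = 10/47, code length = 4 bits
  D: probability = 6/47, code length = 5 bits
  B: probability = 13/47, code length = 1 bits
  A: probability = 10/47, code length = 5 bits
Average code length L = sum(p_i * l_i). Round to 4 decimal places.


Weighted contributions p_i * l_i:
  C: (2/47) * 5 = 10/47
  H: (6/47) * 5 = 30/47
  G: (10/47) * 4 = 40/47
  D: (6/47) * 5 = 30/47
  B: (13/47) * 1 = 13/47
  A: (10/47) * 5 = 50/47
Sum = (10 + 30 + 40 + 30 + 13 + 50)/47 = 173/47

L = 173/47 = 3.6809 bits/symbol


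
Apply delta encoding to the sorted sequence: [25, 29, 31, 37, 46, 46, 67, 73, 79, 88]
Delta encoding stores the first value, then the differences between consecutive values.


First value: 25
Deltas:
  29 - 25 = 4
  31 - 29 = 2
  37 - 31 = 6
  46 - 37 = 9
  46 - 46 = 0
  67 - 46 = 21
  73 - 67 = 6
  79 - 73 = 6
  88 - 79 = 9


Delta encoded: [25, 4, 2, 6, 9, 0, 21, 6, 6, 9]


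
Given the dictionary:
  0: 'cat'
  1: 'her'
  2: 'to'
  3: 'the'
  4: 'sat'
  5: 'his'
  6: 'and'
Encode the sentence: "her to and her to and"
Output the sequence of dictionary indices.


Look up each word in the dictionary:
  'her' -> 1
  'to' -> 2
  'and' -> 6
  'her' -> 1
  'to' -> 2
  'and' -> 6

Encoded: [1, 2, 6, 1, 2, 6]


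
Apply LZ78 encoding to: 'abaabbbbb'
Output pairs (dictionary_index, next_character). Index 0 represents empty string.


LZ78 encoding steps:
Dictionary: {0: ''}
Step 1: w='' (idx 0), next='a' -> output (0, 'a'), add 'a' as idx 1
Step 2: w='' (idx 0), next='b' -> output (0, 'b'), add 'b' as idx 2
Step 3: w='a' (idx 1), next='a' -> output (1, 'a'), add 'aa' as idx 3
Step 4: w='b' (idx 2), next='b' -> output (2, 'b'), add 'bb' as idx 4
Step 5: w='bb' (idx 4), next='b' -> output (4, 'b'), add 'bbb' as idx 5


Encoded: [(0, 'a'), (0, 'b'), (1, 'a'), (2, 'b'), (4, 'b')]


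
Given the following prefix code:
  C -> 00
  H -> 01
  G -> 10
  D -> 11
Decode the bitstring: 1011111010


Decoding step by step:
Bits 10 -> G
Bits 11 -> D
Bits 11 -> D
Bits 10 -> G
Bits 10 -> G


Decoded message: GDDGG


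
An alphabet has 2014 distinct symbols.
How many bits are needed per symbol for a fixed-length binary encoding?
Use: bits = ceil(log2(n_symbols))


log2(2014) = 10.9758
Bracket: 2^10 = 1024 < 2014 <= 2^11 = 2048
So ceil(log2(2014)) = 11

bits = ceil(log2(2014)) = ceil(10.9758) = 11 bits


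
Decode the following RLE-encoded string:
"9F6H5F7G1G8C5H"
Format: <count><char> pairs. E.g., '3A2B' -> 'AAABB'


Expanding each <count><char> pair:
  9F -> 'FFFFFFFFF'
  6H -> 'HHHHHH'
  5F -> 'FFFFF'
  7G -> 'GGGGGGG'
  1G -> 'G'
  8C -> 'CCCCCCCC'
  5H -> 'HHHHH'

Decoded = FFFFFFFFFHHHHHHFFFFFGGGGGGGGCCCCCCCCHHHHH


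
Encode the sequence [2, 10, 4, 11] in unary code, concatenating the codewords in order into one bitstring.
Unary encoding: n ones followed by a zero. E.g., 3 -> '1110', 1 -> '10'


Encode each number as n ones followed by a terminating 0:
  2 -> 110 (3 bits)
  10 -> 11111111110 (11 bits)
  4 -> 11110 (5 bits)
  11 -> 111111111110 (12 bits)
Total length = 3 + 11 + 5 + 12 = 31 bits.

Unary([2, 10, 4, 11]) = 1101111111111011110111111111110 (31 bits)


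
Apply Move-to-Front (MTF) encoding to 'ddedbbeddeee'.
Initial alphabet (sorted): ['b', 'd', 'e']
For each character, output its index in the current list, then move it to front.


MTF encoding:
'd': index 1 in ['b', 'd', 'e'] -> ['d', 'b', 'e']
'd': index 0 in ['d', 'b', 'e'] -> ['d', 'b', 'e']
'e': index 2 in ['d', 'b', 'e'] -> ['e', 'd', 'b']
'd': index 1 in ['e', 'd', 'b'] -> ['d', 'e', 'b']
'b': index 2 in ['d', 'e', 'b'] -> ['b', 'd', 'e']
'b': index 0 in ['b', 'd', 'e'] -> ['b', 'd', 'e']
'e': index 2 in ['b', 'd', 'e'] -> ['e', 'b', 'd']
'd': index 2 in ['e', 'b', 'd'] -> ['d', 'e', 'b']
'd': index 0 in ['d', 'e', 'b'] -> ['d', 'e', 'b']
'e': index 1 in ['d', 'e', 'b'] -> ['e', 'd', 'b']
'e': index 0 in ['e', 'd', 'b'] -> ['e', 'd', 'b']
'e': index 0 in ['e', 'd', 'b'] -> ['e', 'd', 'b']


Output: [1, 0, 2, 1, 2, 0, 2, 2, 0, 1, 0, 0]


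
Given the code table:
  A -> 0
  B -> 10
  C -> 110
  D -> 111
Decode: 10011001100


Decoding:
10 -> B
0 -> A
110 -> C
0 -> A
110 -> C
0 -> A


Result: BACACA


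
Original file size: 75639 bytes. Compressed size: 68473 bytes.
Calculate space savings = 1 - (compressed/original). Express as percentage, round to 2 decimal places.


ratio = compressed/original = 68473/75639 = 0.905261
savings = 1 - ratio = 1 - 0.905261 = 0.094739
as a percentage: 0.094739 * 100 = 9.47%

Space savings = 1 - 68473/75639 = 9.47%


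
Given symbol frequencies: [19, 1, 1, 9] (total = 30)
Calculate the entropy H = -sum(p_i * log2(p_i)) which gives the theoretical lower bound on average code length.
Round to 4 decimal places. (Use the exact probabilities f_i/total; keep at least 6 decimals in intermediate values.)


Per-symbol terms -p_i * log2(p_i) with p_i = f_i/30:
  p = 19/30 = 0.633333: log2(p) = -0.658963, -p*log2(p) = 0.417343
  p = 1/30 = 0.033333: log2(p) = -4.906891, -p*log2(p) = 0.163563
  p = 1/30 = 0.033333: log2(p) = -4.906891, -p*log2(p) = 0.163563
  p = 9/30 = 0.300000: log2(p) = -1.736966, -p*log2(p) = 0.521090
H = 0.417343 + 0.163563 + 0.163563 + 0.521090 = 1.265559

H = 1.2656 bits/symbol


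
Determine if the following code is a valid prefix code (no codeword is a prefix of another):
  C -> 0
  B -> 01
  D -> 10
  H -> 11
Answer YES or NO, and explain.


Checking each pair (does one codeword prefix another?):
  C='0' vs B='01': prefix -- VIOLATION

NO -- this is NOT a valid prefix code. C (0) is a prefix of B (01).


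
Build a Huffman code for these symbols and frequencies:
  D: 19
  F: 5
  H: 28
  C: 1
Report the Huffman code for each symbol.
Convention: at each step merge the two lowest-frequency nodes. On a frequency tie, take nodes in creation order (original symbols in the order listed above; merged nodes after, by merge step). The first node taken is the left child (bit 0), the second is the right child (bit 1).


Huffman tree construction:
Step 1: Merge C(1) + F(5) = 6
Step 2: Merge (C+F)(6) + D(19) = 25
Step 3: Merge ((C+F)+D)(25) + H(28) = 53
Read each symbol's code off the tree from the root (left child = 0, right child = 1).

Codes:
  D: 01 (length 2)
  F: 001 (length 3)
  H: 1 (length 1)
  C: 000 (length 3)
Average code length: 84/53 = 1.5849 bits/symbol


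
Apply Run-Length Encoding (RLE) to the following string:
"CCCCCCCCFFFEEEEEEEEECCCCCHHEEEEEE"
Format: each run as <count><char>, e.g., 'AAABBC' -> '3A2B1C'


Scanning runs left to right:
  i=0: run of 'C' x 8 -> '8C'
  i=8: run of 'F' x 3 -> '3F'
  i=11: run of 'E' x 9 -> '9E'
  i=20: run of 'C' x 5 -> '5C'
  i=25: run of 'H' x 2 -> '2H'
  i=27: run of 'E' x 6 -> '6E'

RLE = 8C3F9E5C2H6E


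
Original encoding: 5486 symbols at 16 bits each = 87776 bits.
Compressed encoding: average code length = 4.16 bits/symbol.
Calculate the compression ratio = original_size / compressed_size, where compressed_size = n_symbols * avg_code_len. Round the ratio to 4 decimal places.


original_size = n_symbols * orig_bits = 5486 * 16 = 87776 bits
compressed_size = n_symbols * avg_code_len = 5486 * 4.16 = 22821.76 bits
ratio = original_size / compressed_size = 87776 / 22821.76 = 3.8462

Compression ratio = 3.8462


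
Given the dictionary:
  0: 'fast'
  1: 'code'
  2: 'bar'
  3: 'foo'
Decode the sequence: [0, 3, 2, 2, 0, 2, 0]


Look up each index in the dictionary:
  0 -> 'fast'
  3 -> 'foo'
  2 -> 'bar'
  2 -> 'bar'
  0 -> 'fast'
  2 -> 'bar'
  0 -> 'fast'

Decoded: "fast foo bar bar fast bar fast"


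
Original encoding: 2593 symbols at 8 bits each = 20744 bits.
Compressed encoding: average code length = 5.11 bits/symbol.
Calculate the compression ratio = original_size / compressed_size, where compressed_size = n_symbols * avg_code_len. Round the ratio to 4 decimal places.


original_size = n_symbols * orig_bits = 2593 * 8 = 20744 bits
compressed_size = n_symbols * avg_code_len = 2593 * 5.11 = 13250.23 bits
ratio = original_size / compressed_size = 20744 / 13250.23 = 1.5656

Compression ratio = 1.5656


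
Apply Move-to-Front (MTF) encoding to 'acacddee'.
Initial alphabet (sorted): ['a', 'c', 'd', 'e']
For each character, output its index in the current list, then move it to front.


MTF encoding:
'a': index 0 in ['a', 'c', 'd', 'e'] -> ['a', 'c', 'd', 'e']
'c': index 1 in ['a', 'c', 'd', 'e'] -> ['c', 'a', 'd', 'e']
'a': index 1 in ['c', 'a', 'd', 'e'] -> ['a', 'c', 'd', 'e']
'c': index 1 in ['a', 'c', 'd', 'e'] -> ['c', 'a', 'd', 'e']
'd': index 2 in ['c', 'a', 'd', 'e'] -> ['d', 'c', 'a', 'e']
'd': index 0 in ['d', 'c', 'a', 'e'] -> ['d', 'c', 'a', 'e']
'e': index 3 in ['d', 'c', 'a', 'e'] -> ['e', 'd', 'c', 'a']
'e': index 0 in ['e', 'd', 'c', 'a'] -> ['e', 'd', 'c', 'a']


Output: [0, 1, 1, 1, 2, 0, 3, 0]


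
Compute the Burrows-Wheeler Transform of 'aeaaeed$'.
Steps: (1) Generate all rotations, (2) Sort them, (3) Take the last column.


Rotations (sorted):
  0: $aeaaeed -> last char: d
  1: aaeed$ae -> last char: e
  2: aeaaeed$ -> last char: $
  3: aeed$aea -> last char: a
  4: d$aeaaee -> last char: e
  5: eaaeed$a -> last char: a
  6: ed$aeaae -> last char: e
  7: eed$aeaa -> last char: a


BWT = de$aeaea


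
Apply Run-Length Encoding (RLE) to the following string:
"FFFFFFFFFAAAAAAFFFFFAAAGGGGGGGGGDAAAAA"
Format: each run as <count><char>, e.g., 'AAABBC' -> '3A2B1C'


Scanning runs left to right:
  i=0: run of 'F' x 9 -> '9F'
  i=9: run of 'A' x 6 -> '6A'
  i=15: run of 'F' x 5 -> '5F'
  i=20: run of 'A' x 3 -> '3A'
  i=23: run of 'G' x 9 -> '9G'
  i=32: run of 'D' x 1 -> '1D'
  i=33: run of 'A' x 5 -> '5A'

RLE = 9F6A5F3A9G1D5A


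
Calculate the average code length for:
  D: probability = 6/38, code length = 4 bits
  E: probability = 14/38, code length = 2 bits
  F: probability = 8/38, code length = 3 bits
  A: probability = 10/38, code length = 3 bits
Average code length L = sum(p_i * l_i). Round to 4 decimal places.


Weighted contributions p_i * l_i:
  D: (6/38) * 4 = 24/38
  E: (14/38) * 2 = 28/38
  F: (8/38) * 3 = 24/38
  A: (10/38) * 3 = 30/38
Sum = (24 + 28 + 24 + 30)/38 = 106/38

L = 106/38 = 2.7895 bits/symbol


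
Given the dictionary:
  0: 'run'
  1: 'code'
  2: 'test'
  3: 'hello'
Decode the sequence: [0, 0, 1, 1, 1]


Look up each index in the dictionary:
  0 -> 'run'
  0 -> 'run'
  1 -> 'code'
  1 -> 'code'
  1 -> 'code'

Decoded: "run run code code code"


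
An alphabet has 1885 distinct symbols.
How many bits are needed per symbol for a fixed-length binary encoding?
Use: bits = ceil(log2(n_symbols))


log2(1885) = 10.8803
Bracket: 2^10 = 1024 < 1885 <= 2^11 = 2048
So ceil(log2(1885)) = 11

bits = ceil(log2(1885)) = ceil(10.8803) = 11 bits


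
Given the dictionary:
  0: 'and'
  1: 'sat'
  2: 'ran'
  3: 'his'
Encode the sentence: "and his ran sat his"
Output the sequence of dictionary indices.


Look up each word in the dictionary:
  'and' -> 0
  'his' -> 3
  'ran' -> 2
  'sat' -> 1
  'his' -> 3

Encoded: [0, 3, 2, 1, 3]


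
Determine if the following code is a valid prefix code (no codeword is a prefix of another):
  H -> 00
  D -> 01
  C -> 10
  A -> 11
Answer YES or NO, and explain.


Checking each pair (does one codeword prefix another?):
  H='00' vs D='01': no prefix
  H='00' vs C='10': no prefix
  H='00' vs A='11': no prefix
  D='01' vs H='00': no prefix
  D='01' vs C='10': no prefix
  D='01' vs A='11': no prefix
  C='10' vs H='00': no prefix
  C='10' vs D='01': no prefix
  C='10' vs A='11': no prefix
  A='11' vs H='00': no prefix
  A='11' vs D='01': no prefix
  A='11' vs C='10': no prefix
No violation found over all pairs.

YES -- this is a valid prefix code. No codeword is a prefix of any other codeword.


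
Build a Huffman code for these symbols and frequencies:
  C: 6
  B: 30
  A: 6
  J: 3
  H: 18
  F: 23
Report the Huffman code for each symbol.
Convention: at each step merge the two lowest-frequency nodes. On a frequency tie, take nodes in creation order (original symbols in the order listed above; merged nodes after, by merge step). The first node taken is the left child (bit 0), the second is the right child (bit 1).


Huffman tree construction:
Step 1: Merge J(3) + C(6) = 9
Step 2: Merge A(6) + (J+C)(9) = 15
Step 3: Merge (A+(J+C))(15) + H(18) = 33
Step 4: Merge F(23) + B(30) = 53
Step 5: Merge ((A+(J+C))+H)(33) + (F+B)(53) = 86
Read each symbol's code off the tree from the root (left child = 0, right child = 1).

Codes:
  C: 0011 (length 4)
  B: 11 (length 2)
  A: 000 (length 3)
  J: 0010 (length 4)
  H: 01 (length 2)
  F: 10 (length 2)
Average code length: 196/86 = 2.2791 bits/symbol


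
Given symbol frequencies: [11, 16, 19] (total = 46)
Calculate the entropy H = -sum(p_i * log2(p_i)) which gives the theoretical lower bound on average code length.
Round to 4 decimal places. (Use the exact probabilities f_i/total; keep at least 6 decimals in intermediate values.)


Per-symbol terms -p_i * log2(p_i) with p_i = f_i/46:
  p = 11/46 = 0.239130: log2(p) = -2.064130, -p*log2(p) = 0.493596
  p = 16/46 = 0.347826: log2(p) = -1.523562, -p*log2(p) = 0.529935
  p = 19/46 = 0.413043: log2(p) = -1.275634, -p*log2(p) = 0.526892
H = 0.493596 + 0.529935 + 0.526892 = 1.550423

H = 1.5504 bits/symbol


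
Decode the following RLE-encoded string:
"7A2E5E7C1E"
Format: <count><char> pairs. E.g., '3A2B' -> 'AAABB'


Expanding each <count><char> pair:
  7A -> 'AAAAAAA'
  2E -> 'EE'
  5E -> 'EEEEE'
  7C -> 'CCCCCCC'
  1E -> 'E'

Decoded = AAAAAAAEEEEEEECCCCCCCE


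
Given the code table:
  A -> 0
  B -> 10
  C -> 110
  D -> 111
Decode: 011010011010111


Decoding:
0 -> A
110 -> C
10 -> B
0 -> A
110 -> C
10 -> B
111 -> D


Result: ACBACBD


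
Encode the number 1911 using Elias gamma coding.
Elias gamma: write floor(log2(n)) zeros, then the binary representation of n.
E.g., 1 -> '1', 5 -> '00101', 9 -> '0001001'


num_bits = floor(log2(1911)) + 1 = 11
leading_zeros = num_bits - 1 = 10
binary(1911) = 11101110111

Elias gamma(1911) = '0000000000' + '11101110111' = 000000000011101110111 (21 bits)


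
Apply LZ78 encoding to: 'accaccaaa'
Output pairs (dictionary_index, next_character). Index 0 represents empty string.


LZ78 encoding steps:
Dictionary: {0: ''}
Step 1: w='' (idx 0), next='a' -> output (0, 'a'), add 'a' as idx 1
Step 2: w='' (idx 0), next='c' -> output (0, 'c'), add 'c' as idx 2
Step 3: w='c' (idx 2), next='a' -> output (2, 'a'), add 'ca' as idx 3
Step 4: w='c' (idx 2), next='c' -> output (2, 'c'), add 'cc' as idx 4
Step 5: w='a' (idx 1), next='a' -> output (1, 'a'), add 'aa' as idx 5
Step 6: w='a' (idx 1), end of input -> output (1, '')


Encoded: [(0, 'a'), (0, 'c'), (2, 'a'), (2, 'c'), (1, 'a'), (1, '')]


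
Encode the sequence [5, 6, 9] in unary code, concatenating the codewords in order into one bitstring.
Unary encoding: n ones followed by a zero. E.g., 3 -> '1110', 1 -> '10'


Encode each number as n ones followed by a terminating 0:
  5 -> 111110 (6 bits)
  6 -> 1111110 (7 bits)
  9 -> 1111111110 (10 bits)
Total length = 6 + 7 + 10 = 23 bits.

Unary([5, 6, 9]) = 11111011111101111111110 (23 bits)


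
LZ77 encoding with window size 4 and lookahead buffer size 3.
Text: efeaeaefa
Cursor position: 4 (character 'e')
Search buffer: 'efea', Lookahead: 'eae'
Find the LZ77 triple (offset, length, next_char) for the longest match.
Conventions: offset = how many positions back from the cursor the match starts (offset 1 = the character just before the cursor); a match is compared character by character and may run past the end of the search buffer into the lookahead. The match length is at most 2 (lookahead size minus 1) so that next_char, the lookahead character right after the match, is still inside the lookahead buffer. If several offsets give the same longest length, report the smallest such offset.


Try each offset into the search buffer:
  offset=1 (pos 3, char 'a'): match length 0
  offset=2 (pos 2, char 'e'): match length 2
  offset=3 (pos 1, char 'f'): match length 0
  offset=4 (pos 0, char 'e'): match length 1
Longest match has length 2 at offset 2.
next_char = character at position 4 + 2 = 6 -> 'e'

Best match: offset=2, length=2 (matching 'ea' starting at position 2)
LZ77 triple: (2, 2, 'e')


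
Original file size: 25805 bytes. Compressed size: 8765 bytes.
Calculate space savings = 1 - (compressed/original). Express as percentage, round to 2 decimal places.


ratio = compressed/original = 8765/25805 = 0.339663
savings = 1 - ratio = 1 - 0.339663 = 0.660337
as a percentage: 0.660337 * 100 = 66.03%

Space savings = 1 - 8765/25805 = 66.03%
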